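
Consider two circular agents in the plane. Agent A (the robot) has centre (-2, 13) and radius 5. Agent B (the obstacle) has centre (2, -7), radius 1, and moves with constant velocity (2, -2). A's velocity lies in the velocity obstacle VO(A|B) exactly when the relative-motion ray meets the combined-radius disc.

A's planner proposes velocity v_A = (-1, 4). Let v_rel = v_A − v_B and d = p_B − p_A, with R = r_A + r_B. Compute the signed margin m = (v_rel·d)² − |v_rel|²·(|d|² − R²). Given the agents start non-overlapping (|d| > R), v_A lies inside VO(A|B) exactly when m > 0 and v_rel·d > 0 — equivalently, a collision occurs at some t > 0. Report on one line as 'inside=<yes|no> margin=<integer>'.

d = (4, -20),  |d|² = 416;  R = 5+1 = 6,  c = 416−6² = 380
v_rel = (-3, 6),  |v_rel|² = 45;  v_rel·d = (-3)·(4) + (6)·(-20) = -132
45·t² + 264·t + 380 = 0  ⇒  m = (-132)² − 45·380 = 324
m = 324 > 0,  v_rel·d = -132 < 0  ⇒  outside

inside=no margin=324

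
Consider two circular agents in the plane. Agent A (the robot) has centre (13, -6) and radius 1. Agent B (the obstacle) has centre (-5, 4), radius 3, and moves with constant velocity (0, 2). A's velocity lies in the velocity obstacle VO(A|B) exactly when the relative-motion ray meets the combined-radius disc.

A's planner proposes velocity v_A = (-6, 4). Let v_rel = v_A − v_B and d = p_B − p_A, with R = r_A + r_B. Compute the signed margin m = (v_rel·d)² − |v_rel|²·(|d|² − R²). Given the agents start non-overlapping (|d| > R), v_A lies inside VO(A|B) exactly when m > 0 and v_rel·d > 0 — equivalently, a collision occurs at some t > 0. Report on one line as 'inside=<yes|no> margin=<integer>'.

d = (-18, 10),  |d|² = 424;  R = 1+3 = 4,  c = 424−4² = 408
v_rel = (-6, 2),  |v_rel|² = 40;  v_rel·d = (-6)·(-18) + (2)·(10) = 128
40·t² − 256·t + 408 = 0  ⇒  m = 128² − 40·408 = 64
m = 64 > 0,  v_rel·d = 128 > 0  ⇒  inside

inside=yes margin=64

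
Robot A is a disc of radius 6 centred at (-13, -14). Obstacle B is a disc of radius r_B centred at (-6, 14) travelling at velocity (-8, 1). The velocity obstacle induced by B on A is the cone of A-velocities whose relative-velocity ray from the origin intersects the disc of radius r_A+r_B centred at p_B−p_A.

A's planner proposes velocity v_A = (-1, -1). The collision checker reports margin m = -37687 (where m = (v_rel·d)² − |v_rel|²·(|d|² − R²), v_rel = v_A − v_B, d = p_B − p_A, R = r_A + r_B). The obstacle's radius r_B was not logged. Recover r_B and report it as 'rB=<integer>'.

m = -37687
d = (7, 28);  v_rel = (7, -2),  |v_rel|² = 53
v_rel×d = (7)·(28) − (-2)·(7) = 210
since m = R²·53 − 210²:  R² = (44100 + -37687) / 53 = 121
R = √121 = 11  ⇒  r_B = 11 − 6 = 5

rB=5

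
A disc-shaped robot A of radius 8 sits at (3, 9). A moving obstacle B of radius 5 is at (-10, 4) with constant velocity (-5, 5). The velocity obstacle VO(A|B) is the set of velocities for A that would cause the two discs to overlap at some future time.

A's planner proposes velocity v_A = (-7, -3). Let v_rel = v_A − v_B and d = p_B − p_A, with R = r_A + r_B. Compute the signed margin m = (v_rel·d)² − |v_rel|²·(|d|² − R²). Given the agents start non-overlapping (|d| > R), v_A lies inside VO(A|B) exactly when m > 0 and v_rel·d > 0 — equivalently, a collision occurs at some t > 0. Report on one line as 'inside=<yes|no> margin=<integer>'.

d = (-13, -5),  |d|² = 194;  R = 8+5 = 13,  c = 194−13² = 25
v_rel = (-2, -8),  |v_rel|² = 68;  v_rel·d = (-2)·(-13) + (-8)·(-5) = 66
68·t² − 132·t + 25 = 0  ⇒  m = 66² − 68·25 = 2656
m = 2656 > 0,  v_rel·d = 66 > 0  ⇒  inside

inside=yes margin=2656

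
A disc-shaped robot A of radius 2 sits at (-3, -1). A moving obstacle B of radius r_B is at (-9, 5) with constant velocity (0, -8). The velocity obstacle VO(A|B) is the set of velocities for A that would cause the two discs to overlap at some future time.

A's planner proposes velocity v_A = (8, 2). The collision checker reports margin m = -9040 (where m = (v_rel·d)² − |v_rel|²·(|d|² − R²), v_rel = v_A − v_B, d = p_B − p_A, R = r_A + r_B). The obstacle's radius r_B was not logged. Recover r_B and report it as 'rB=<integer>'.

m = -9040
d = (-6, 6);  v_rel = (8, 10),  |v_rel|² = 164
v_rel×d = (8)·(6) − (10)·(-6) = 108
since m = R²·164 − 108²:  R² = (11664 + -9040) / 164 = 16
R = √16 = 4  ⇒  r_B = 4 − 2 = 2

rB=2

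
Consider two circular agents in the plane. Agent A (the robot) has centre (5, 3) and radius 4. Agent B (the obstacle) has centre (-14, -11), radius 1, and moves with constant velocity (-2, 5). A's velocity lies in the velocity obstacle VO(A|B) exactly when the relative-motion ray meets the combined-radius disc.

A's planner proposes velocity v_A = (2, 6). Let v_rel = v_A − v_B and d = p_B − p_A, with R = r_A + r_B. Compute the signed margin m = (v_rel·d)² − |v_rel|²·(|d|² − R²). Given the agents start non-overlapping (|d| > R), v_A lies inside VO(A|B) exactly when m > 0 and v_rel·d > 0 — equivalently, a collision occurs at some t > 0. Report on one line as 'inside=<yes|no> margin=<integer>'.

d = (-19, -14),  |d|² = 557;  R = 4+1 = 5,  c = 557−5² = 532
v_rel = (4, 1),  |v_rel|² = 17;  v_rel·d = (4)·(-19) + (1)·(-14) = -90
17·t² + 180·t + 532 = 0  ⇒  m = (-90)² − 17·532 = -944
m = -944 < 0,  v_rel·d = -90 < 0  ⇒  outside

inside=no margin=-944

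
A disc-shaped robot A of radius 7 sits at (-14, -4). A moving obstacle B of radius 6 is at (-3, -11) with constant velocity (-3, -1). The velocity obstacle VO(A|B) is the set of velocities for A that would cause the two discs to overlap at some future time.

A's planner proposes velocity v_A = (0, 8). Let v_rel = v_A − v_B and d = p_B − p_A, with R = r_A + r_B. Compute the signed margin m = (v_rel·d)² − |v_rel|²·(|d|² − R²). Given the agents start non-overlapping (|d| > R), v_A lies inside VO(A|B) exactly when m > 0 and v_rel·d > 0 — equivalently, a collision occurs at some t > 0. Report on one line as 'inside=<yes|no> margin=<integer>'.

d = (11, -7),  |d|² = 170;  R = 7+6 = 13,  c = 170−13² = 1
v_rel = (3, 9),  |v_rel|² = 90;  v_rel·d = (3)·(11) + (9)·(-7) = -30
90·t² + 60·t + 1 = 0  ⇒  m = (-30)² − 90·1 = 810
m = 810 > 0,  v_rel·d = -30 < 0  ⇒  outside

inside=no margin=810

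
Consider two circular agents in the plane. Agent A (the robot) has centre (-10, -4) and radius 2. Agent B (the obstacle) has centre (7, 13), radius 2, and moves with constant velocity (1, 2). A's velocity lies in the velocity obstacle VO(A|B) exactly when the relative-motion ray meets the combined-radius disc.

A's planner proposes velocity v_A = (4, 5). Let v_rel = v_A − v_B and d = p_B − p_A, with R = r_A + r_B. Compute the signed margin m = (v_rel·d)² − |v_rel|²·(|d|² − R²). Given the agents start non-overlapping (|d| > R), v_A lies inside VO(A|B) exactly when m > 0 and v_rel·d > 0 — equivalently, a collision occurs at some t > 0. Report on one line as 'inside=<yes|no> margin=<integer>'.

d = (17, 17),  |d|² = 578;  R = 2+2 = 4,  c = 578−4² = 562
v_rel = (3, 3),  |v_rel|² = 18;  v_rel·d = (3)·(17) + (3)·(17) = 102
18·t² − 204·t + 562 = 0  ⇒  m = 102² − 18·562 = 288
m = 288 > 0,  v_rel·d = 102 > 0  ⇒  inside

inside=yes margin=288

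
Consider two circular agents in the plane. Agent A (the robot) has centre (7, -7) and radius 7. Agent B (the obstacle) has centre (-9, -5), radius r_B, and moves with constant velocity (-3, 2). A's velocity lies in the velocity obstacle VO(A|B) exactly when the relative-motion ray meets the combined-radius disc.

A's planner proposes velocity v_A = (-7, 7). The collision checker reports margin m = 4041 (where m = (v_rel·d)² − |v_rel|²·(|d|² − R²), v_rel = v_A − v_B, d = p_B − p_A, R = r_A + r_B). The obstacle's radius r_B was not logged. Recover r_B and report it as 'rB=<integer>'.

m = 4041
d = (-16, 2);  v_rel = (-4, 5),  |v_rel|² = 41
v_rel×d = (-4)·(2) − (5)·(-16) = 72
since m = R²·41 − 72²:  R² = (5184 + 4041) / 41 = 225
R = √225 = 15  ⇒  r_B = 15 − 7 = 8

rB=8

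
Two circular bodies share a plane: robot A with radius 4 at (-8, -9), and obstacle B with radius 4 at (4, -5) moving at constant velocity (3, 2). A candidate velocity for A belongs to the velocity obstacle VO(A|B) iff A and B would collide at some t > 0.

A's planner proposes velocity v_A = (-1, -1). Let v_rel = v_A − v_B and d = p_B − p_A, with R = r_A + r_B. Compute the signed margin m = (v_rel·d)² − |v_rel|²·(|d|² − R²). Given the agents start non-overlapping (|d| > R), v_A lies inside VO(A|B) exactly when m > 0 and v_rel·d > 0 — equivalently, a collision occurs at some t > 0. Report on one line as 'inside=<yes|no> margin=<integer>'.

d = (12, 4),  |d|² = 160;  R = 4+4 = 8,  c = 160−8² = 96
v_rel = (-4, -3),  |v_rel|² = 25;  v_rel·d = (-4)·(12) + (-3)·(4) = -60
25·t² + 120·t + 96 = 0  ⇒  m = (-60)² − 25·96 = 1200
m = 1200 > 0,  v_rel·d = -60 < 0  ⇒  outside

inside=no margin=1200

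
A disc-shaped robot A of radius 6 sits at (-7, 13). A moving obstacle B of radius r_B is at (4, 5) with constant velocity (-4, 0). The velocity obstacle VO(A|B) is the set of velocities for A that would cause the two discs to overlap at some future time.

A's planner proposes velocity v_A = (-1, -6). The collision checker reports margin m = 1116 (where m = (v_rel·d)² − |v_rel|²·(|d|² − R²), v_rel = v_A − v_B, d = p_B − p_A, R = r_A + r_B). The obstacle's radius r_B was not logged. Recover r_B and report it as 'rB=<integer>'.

m = 1116
d = (11, -8);  v_rel = (3, -6),  |v_rel|² = 45
v_rel×d = (3)·(-8) − (-6)·(11) = 42
since m = R²·45 − 42²:  R² = (1764 + 1116) / 45 = 64
R = √64 = 8  ⇒  r_B = 8 − 6 = 2

rB=2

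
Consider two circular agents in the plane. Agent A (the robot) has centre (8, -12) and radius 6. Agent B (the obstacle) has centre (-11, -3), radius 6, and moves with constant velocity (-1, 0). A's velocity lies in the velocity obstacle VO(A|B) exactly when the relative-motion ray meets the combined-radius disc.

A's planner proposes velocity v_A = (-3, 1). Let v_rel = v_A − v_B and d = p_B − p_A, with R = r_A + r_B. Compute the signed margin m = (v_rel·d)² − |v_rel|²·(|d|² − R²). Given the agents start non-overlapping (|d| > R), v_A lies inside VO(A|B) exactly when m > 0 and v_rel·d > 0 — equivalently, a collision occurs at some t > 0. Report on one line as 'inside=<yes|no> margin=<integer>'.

d = (-19, 9),  |d|² = 442;  R = 6+6 = 12,  c = 442−12² = 298
v_rel = (-2, 1),  |v_rel|² = 5;  v_rel·d = (-2)·(-19) + (1)·(9) = 47
5·t² − 94·t + 298 = 0  ⇒  m = 47² − 5·298 = 719
m = 719 > 0,  v_rel·d = 47 > 0  ⇒  inside

inside=yes margin=719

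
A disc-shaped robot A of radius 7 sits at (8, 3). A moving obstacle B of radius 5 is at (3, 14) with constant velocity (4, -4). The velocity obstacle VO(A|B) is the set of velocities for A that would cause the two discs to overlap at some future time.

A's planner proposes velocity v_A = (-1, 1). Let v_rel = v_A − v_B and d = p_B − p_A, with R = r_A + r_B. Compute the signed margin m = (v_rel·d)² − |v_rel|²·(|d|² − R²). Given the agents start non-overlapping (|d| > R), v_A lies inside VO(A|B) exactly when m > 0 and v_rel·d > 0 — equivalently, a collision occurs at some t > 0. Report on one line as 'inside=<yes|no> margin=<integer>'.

d = (-5, 11),  |d|² = 146;  R = 7+5 = 12,  c = 146−12² = 2
v_rel = (-5, 5),  |v_rel|² = 50;  v_rel·d = (-5)·(-5) + (5)·(11) = 80
50·t² − 160·t + 2 = 0  ⇒  m = 80² − 50·2 = 6300
m = 6300 > 0,  v_rel·d = 80 > 0  ⇒  inside

inside=yes margin=6300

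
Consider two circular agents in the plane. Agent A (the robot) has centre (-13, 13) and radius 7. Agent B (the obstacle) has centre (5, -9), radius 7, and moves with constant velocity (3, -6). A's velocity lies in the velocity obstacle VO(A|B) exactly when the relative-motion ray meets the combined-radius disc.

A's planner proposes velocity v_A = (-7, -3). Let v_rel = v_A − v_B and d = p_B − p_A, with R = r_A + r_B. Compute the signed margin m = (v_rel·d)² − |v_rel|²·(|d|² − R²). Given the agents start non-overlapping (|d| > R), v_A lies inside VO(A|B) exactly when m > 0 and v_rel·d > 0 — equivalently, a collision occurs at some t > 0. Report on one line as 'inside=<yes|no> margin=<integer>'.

d = (18, -22),  |d|² = 808;  R = 7+7 = 14,  c = 808−14² = 612
v_rel = (-10, 3),  |v_rel|² = 109;  v_rel·d = (-10)·(18) + (3)·(-22) = -246
109·t² + 492·t + 612 = 0  ⇒  m = (-246)² − 109·612 = -6192
m = -6192 < 0,  v_rel·d = -246 < 0  ⇒  outside

inside=no margin=-6192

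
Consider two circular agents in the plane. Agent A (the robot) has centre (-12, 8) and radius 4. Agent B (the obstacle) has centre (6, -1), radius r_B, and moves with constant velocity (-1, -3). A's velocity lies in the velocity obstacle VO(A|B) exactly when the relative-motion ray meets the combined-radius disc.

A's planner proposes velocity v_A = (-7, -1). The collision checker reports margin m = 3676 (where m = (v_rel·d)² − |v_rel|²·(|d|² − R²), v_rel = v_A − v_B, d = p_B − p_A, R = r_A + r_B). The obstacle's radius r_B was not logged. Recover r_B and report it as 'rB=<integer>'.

m = 3676
d = (18, -9);  v_rel = (-6, 2),  |v_rel|² = 40
v_rel×d = (-6)·(-9) − (2)·(18) = 18
since m = R²·40 − 18²:  R² = (324 + 3676) / 40 = 100
R = √100 = 10  ⇒  r_B = 10 − 4 = 6

rB=6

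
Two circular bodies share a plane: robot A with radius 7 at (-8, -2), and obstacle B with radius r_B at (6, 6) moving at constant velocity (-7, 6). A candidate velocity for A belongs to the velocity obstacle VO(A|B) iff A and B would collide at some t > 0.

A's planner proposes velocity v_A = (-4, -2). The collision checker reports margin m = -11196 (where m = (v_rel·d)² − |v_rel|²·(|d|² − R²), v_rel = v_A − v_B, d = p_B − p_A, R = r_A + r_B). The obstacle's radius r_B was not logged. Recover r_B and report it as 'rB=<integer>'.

m = -11196
d = (14, 8);  v_rel = (3, -8),  |v_rel|² = 73
v_rel×d = (3)·(8) − (-8)·(14) = 136
since m = R²·73 − 136²:  R² = (18496 + -11196) / 73 = 100
R = √100 = 10  ⇒  r_B = 10 − 7 = 3

rB=3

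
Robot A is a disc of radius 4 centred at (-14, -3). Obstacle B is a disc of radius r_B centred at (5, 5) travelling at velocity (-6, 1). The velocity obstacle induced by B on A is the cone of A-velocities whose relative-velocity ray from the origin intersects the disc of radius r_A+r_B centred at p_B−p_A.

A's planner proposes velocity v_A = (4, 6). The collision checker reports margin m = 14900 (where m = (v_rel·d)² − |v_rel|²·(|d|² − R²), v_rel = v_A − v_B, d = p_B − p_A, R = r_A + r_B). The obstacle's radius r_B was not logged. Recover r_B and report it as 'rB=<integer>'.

m = 14900
d = (19, 8);  v_rel = (10, 5),  |v_rel|² = 125
v_rel×d = (10)·(8) − (5)·(19) = -15
since m = R²·125 − (-15)²:  R² = (225 + 14900) / 125 = 121
R = √121 = 11  ⇒  r_B = 11 − 4 = 7

rB=7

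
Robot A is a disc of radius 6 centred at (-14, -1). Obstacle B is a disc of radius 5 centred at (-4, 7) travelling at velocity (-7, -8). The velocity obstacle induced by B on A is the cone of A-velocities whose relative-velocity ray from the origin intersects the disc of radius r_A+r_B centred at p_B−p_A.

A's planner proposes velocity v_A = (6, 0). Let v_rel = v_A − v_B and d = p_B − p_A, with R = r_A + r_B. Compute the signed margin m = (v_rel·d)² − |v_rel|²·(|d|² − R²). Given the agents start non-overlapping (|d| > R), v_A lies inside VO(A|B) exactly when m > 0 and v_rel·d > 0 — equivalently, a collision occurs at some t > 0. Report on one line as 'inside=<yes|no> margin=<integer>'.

d = (10, 8),  |d|² = 164;  R = 6+5 = 11,  c = 164−11² = 43
v_rel = (13, 8),  |v_rel|² = 233;  v_rel·d = (13)·(10) + (8)·(8) = 194
233·t² − 388·t + 43 = 0  ⇒  m = 194² − 233·43 = 27617
m = 27617 > 0,  v_rel·d = 194 > 0  ⇒  inside

inside=yes margin=27617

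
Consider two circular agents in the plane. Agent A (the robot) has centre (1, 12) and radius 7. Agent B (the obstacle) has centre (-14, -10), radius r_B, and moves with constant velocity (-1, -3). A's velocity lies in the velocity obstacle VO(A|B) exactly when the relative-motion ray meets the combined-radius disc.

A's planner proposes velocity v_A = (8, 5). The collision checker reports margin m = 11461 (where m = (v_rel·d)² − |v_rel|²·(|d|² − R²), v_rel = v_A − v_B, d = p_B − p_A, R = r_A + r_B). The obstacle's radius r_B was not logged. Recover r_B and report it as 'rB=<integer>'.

m = 11461
d = (-15, -22);  v_rel = (9, 8),  |v_rel|² = 145
v_rel×d = (9)·(-22) − (8)·(-15) = -78
since m = R²·145 − (-78)²:  R² = (6084 + 11461) / 145 = 121
R = √121 = 11  ⇒  r_B = 11 − 7 = 4

rB=4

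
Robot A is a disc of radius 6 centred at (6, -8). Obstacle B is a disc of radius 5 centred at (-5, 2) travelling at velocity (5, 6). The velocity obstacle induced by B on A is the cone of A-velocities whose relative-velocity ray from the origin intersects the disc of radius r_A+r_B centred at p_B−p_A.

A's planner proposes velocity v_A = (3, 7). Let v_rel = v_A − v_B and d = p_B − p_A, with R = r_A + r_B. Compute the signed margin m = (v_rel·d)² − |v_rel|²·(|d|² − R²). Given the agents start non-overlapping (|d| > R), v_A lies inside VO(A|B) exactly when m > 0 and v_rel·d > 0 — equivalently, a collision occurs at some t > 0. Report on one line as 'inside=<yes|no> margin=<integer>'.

d = (-11, 10),  |d|² = 221;  R = 6+5 = 11,  c = 221−11² = 100
v_rel = (-2, 1),  |v_rel|² = 5;  v_rel·d = (-2)·(-11) + (1)·(10) = 32
5·t² − 64·t + 100 = 0  ⇒  m = 32² − 5·100 = 524
m = 524 > 0,  v_rel·d = 32 > 0  ⇒  inside

inside=yes margin=524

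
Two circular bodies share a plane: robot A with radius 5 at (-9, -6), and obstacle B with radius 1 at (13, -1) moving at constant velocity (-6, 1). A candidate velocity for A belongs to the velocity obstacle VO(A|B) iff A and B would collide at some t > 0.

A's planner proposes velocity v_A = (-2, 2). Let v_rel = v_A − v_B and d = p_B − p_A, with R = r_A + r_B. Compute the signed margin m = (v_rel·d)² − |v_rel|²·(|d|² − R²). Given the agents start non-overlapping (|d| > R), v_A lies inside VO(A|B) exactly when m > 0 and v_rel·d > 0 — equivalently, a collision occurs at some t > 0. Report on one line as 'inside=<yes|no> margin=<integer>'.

d = (22, 5),  |d|² = 509;  R = 5+1 = 6,  c = 509−6² = 473
v_rel = (4, 1),  |v_rel|² = 17;  v_rel·d = (4)·(22) + (1)·(5) = 93
17·t² − 186·t + 473 = 0  ⇒  m = 93² − 17·473 = 608
m = 608 > 0,  v_rel·d = 93 > 0  ⇒  inside

inside=yes margin=608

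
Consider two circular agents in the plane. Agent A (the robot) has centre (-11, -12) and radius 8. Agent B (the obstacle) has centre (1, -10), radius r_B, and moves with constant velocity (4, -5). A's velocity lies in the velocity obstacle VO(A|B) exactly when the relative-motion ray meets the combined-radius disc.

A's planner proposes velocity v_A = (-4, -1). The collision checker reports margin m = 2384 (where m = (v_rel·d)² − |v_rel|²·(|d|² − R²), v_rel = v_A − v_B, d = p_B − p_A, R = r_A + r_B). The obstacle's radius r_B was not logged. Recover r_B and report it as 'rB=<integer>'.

m = 2384
d = (12, 2);  v_rel = (-8, 4),  |v_rel|² = 80
v_rel×d = (-8)·(2) − (4)·(12) = -64
since m = R²·80 − (-64)²:  R² = (4096 + 2384) / 80 = 81
R = √81 = 9  ⇒  r_B = 9 − 8 = 1

rB=1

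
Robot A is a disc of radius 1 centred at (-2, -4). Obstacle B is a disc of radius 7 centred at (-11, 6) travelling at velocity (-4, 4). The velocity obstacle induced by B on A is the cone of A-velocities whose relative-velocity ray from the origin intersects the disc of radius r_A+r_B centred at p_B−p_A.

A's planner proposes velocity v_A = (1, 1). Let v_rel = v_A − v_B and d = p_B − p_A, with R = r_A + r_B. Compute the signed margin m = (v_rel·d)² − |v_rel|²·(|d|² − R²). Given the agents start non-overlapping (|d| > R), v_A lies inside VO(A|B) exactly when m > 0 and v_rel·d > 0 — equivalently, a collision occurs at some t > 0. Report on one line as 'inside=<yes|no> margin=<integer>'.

d = (-9, 10),  |d|² = 181;  R = 1+7 = 8,  c = 181−8² = 117
v_rel = (5, -3),  |v_rel|² = 34;  v_rel·d = (5)·(-9) + (-3)·(10) = -75
34·t² + 150·t + 117 = 0  ⇒  m = (-75)² − 34·117 = 1647
m = 1647 > 0,  v_rel·d = -75 < 0  ⇒  outside

inside=no margin=1647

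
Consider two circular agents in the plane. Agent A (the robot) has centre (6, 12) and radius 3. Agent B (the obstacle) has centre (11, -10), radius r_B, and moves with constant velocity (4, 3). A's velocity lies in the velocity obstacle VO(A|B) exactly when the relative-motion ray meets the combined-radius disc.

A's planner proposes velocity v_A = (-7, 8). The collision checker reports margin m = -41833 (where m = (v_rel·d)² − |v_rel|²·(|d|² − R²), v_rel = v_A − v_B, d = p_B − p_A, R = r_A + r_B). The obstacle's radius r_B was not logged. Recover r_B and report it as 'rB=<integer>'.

m = -41833
d = (5, -22);  v_rel = (-11, 5),  |v_rel|² = 146
v_rel×d = (-11)·(-22) − (5)·(5) = 217
since m = R²·146 − 217²:  R² = (47089 + -41833) / 146 = 36
R = √36 = 6  ⇒  r_B = 6 − 3 = 3

rB=3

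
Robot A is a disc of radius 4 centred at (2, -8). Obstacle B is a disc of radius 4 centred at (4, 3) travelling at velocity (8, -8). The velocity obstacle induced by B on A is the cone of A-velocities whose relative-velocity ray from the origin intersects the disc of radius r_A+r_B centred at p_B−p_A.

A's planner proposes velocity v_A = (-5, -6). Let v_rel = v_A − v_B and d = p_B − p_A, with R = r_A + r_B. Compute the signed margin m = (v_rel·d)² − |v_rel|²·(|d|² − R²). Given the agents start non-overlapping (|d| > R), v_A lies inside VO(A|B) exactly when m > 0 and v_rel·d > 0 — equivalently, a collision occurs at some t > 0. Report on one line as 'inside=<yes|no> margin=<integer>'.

d = (2, 11),  |d|² = 125;  R = 4+4 = 8,  c = 125−8² = 61
v_rel = (-13, 2),  |v_rel|² = 173;  v_rel·d = (-13)·(2) + (2)·(11) = -4
173·t² + 8·t + 61 = 0  ⇒  m = (-4)² − 173·61 = -10537
m = -10537 < 0,  v_rel·d = -4 < 0  ⇒  outside

inside=no margin=-10537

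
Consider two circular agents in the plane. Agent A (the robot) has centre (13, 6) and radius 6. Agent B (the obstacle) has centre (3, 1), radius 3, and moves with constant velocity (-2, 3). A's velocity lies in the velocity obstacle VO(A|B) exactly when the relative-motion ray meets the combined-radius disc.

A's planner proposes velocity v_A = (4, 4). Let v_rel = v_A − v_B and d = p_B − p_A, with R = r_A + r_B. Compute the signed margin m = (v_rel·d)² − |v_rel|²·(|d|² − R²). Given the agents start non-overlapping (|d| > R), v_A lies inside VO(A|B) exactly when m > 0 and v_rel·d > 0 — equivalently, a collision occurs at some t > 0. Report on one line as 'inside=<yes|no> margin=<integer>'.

d = (-10, -5),  |d|² = 125;  R = 6+3 = 9,  c = 125−9² = 44
v_rel = (6, 1),  |v_rel|² = 37;  v_rel·d = (6)·(-10) + (1)·(-5) = -65
37·t² + 130·t + 44 = 0  ⇒  m = (-65)² − 37·44 = 2597
m = 2597 > 0,  v_rel·d = -65 < 0  ⇒  outside

inside=no margin=2597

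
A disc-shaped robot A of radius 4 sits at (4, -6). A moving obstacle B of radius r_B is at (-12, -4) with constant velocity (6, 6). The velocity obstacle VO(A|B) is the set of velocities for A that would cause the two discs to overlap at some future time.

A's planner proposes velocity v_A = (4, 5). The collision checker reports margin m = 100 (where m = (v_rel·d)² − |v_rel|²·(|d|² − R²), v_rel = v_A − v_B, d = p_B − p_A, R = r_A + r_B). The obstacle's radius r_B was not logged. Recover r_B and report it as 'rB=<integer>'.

m = 100
d = (-16, 2);  v_rel = (-2, -1),  |v_rel|² = 5
v_rel×d = (-2)·(2) − (-1)·(-16) = -20
since m = R²·5 − (-20)²:  R² = (400 + 100) / 5 = 100
R = √100 = 10  ⇒  r_B = 10 − 4 = 6

rB=6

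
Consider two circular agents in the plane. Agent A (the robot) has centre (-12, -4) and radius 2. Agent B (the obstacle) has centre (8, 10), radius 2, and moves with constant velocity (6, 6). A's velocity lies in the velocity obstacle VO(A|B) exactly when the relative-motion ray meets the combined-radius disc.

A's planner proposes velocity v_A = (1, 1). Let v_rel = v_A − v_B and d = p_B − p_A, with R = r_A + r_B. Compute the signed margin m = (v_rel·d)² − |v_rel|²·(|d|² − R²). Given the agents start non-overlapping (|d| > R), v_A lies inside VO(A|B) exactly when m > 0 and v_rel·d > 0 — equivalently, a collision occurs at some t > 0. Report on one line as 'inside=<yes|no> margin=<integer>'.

d = (20, 14),  |d|² = 596;  R = 2+2 = 4,  c = 596−4² = 580
v_rel = (-5, -5),  |v_rel|² = 50;  v_rel·d = (-5)·(20) + (-5)·(14) = -170
50·t² + 340·t + 580 = 0  ⇒  m = (-170)² − 50·580 = -100
m = -100 < 0,  v_rel·d = -170 < 0  ⇒  outside

inside=no margin=-100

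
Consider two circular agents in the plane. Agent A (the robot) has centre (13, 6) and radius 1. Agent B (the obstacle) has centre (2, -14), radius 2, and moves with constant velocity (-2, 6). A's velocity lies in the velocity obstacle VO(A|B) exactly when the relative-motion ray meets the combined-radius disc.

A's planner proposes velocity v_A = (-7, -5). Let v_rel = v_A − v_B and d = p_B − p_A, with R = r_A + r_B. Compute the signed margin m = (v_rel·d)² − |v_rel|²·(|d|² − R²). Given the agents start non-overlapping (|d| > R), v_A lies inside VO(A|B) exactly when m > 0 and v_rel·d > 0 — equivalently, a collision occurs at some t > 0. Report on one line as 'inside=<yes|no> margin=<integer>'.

d = (-11, -20),  |d|² = 521;  R = 1+2 = 3,  c = 521−3² = 512
v_rel = (-5, -11),  |v_rel|² = 146;  v_rel·d = (-5)·(-11) + (-11)·(-20) = 275
146·t² − 550·t + 512 = 0  ⇒  m = 275² − 146·512 = 873
m = 873 > 0,  v_rel·d = 275 > 0  ⇒  inside

inside=yes margin=873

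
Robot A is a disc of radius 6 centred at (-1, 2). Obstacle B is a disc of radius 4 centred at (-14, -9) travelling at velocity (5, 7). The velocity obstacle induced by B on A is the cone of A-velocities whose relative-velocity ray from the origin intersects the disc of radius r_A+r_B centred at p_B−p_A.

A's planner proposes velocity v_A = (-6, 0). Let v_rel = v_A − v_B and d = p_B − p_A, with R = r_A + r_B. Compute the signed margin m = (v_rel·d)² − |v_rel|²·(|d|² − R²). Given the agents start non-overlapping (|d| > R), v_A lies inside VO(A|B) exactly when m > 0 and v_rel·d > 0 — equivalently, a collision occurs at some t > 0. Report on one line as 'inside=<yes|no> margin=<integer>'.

d = (-13, -11),  |d|² = 290;  R = 6+4 = 10,  c = 290−10² = 190
v_rel = (-11, -7),  |v_rel|² = 170;  v_rel·d = (-11)·(-13) + (-7)·(-11) = 220
170·t² − 440·t + 190 = 0  ⇒  m = 220² − 170·190 = 16100
m = 16100 > 0,  v_rel·d = 220 > 0  ⇒  inside

inside=yes margin=16100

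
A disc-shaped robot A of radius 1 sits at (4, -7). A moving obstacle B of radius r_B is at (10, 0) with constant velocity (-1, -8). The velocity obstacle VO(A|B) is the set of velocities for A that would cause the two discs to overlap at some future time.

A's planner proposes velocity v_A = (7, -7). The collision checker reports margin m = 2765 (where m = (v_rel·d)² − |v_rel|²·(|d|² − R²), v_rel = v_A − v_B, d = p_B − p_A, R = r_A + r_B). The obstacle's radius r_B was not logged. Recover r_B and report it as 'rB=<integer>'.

m = 2765
d = (6, 7);  v_rel = (8, 1),  |v_rel|² = 65
v_rel×d = (8)·(7) − (1)·(6) = 50
since m = R²·65 − 50²:  R² = (2500 + 2765) / 65 = 81
R = √81 = 9  ⇒  r_B = 9 − 1 = 8

rB=8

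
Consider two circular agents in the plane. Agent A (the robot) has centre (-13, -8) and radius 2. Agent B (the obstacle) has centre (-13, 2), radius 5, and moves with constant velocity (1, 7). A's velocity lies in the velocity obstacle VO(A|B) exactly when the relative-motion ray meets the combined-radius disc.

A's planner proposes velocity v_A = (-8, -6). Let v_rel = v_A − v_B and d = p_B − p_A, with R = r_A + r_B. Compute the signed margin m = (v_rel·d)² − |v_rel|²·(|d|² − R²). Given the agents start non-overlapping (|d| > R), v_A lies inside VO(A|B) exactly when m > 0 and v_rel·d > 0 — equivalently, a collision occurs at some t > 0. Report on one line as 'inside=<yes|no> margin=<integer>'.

d = (0, 10),  |d|² = 100;  R = 2+5 = 7,  c = 100−7² = 51
v_rel = (-9, -13),  |v_rel|² = 250;  v_rel·d = (-9)·(0) + (-13)·(10) = -130
250·t² + 260·t + 51 = 0  ⇒  m = (-130)² − 250·51 = 4150
m = 4150 > 0,  v_rel·d = -130 < 0  ⇒  outside

inside=no margin=4150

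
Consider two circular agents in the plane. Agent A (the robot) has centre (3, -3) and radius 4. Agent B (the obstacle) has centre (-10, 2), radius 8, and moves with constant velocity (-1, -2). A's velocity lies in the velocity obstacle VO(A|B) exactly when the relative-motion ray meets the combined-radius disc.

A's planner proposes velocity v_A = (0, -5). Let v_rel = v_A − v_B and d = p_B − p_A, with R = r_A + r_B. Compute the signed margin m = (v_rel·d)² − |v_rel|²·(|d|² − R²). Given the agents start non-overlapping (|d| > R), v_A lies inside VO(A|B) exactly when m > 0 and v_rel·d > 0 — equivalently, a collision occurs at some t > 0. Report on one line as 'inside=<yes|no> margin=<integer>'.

d = (-13, 5),  |d|² = 194;  R = 4+8 = 12,  c = 194−12² = 50
v_rel = (1, -3),  |v_rel|² = 10;  v_rel·d = (1)·(-13) + (-3)·(5) = -28
10·t² + 56·t + 50 = 0  ⇒  m = (-28)² − 10·50 = 284
m = 284 > 0,  v_rel·d = -28 < 0  ⇒  outside

inside=no margin=284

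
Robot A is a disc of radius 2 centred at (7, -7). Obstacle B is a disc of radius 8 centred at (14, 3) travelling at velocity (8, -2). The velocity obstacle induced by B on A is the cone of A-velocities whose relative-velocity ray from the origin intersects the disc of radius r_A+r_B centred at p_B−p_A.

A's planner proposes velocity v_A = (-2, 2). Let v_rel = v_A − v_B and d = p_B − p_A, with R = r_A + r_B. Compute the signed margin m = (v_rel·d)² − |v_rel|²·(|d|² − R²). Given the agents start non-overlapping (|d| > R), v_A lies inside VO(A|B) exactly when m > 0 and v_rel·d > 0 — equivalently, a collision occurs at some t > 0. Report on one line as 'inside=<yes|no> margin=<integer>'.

d = (7, 10),  |d|² = 149;  R = 2+8 = 10,  c = 149−10² = 49
v_rel = (-10, 4),  |v_rel|² = 116;  v_rel·d = (-10)·(7) + (4)·(10) = -30
116·t² + 60·t + 49 = 0  ⇒  m = (-30)² − 116·49 = -4784
m = -4784 < 0,  v_rel·d = -30 < 0  ⇒  outside

inside=no margin=-4784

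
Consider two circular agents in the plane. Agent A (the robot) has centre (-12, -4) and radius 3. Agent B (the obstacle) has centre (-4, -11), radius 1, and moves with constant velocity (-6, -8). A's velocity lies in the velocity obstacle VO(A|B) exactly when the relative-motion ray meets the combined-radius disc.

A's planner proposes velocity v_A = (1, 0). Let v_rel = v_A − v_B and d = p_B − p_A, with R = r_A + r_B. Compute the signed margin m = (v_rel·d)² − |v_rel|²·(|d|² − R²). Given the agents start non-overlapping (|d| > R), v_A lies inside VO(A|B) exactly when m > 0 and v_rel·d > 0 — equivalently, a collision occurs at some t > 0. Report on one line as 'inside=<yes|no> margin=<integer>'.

d = (8, -7),  |d|² = 113;  R = 3+1 = 4,  c = 113−4² = 97
v_rel = (7, 8),  |v_rel|² = 113;  v_rel·d = (7)·(8) + (8)·(-7) = 0
113·t² − 0·t + 97 = 0  ⇒  m = 0² − 113·97 = -10961
m = -10961 < 0,  v_rel·d = 0 = 0  ⇒  outside

inside=no margin=-10961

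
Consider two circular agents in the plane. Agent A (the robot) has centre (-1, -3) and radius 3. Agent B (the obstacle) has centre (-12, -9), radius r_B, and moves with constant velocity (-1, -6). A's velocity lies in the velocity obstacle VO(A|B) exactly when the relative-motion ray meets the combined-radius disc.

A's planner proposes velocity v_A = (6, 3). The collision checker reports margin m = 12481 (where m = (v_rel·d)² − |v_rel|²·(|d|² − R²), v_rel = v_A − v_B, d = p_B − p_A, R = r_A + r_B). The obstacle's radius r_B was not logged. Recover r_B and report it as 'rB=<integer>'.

m = 12481
d = (-11, -6);  v_rel = (7, 9),  |v_rel|² = 130
v_rel×d = (7)·(-6) − (9)·(-11) = 57
since m = R²·130 − 57²:  R² = (3249 + 12481) / 130 = 121
R = √121 = 11  ⇒  r_B = 11 − 3 = 8

rB=8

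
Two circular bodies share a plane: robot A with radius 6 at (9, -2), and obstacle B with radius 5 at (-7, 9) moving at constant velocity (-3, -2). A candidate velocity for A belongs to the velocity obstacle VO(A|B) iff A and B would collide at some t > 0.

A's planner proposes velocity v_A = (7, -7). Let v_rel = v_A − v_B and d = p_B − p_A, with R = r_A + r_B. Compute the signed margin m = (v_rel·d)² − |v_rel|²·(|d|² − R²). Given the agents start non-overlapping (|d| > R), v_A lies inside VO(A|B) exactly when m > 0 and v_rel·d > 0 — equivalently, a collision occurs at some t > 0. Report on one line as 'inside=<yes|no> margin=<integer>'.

d = (-16, 11),  |d|² = 377;  R = 6+5 = 11,  c = 377−11² = 256
v_rel = (10, -5),  |v_rel|² = 125;  v_rel·d = (10)·(-16) + (-5)·(11) = -215
125·t² + 430·t + 256 = 0  ⇒  m = (-215)² − 125·256 = 14225
m = 14225 > 0,  v_rel·d = -215 < 0  ⇒  outside

inside=no margin=14225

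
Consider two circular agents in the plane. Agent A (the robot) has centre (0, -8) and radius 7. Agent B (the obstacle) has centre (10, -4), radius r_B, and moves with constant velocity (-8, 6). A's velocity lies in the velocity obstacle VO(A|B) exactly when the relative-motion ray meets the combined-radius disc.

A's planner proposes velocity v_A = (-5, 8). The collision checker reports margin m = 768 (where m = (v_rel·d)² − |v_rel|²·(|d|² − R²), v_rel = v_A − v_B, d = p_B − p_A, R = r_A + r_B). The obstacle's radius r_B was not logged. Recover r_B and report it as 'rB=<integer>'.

m = 768
d = (10, 4);  v_rel = (3, 2),  |v_rel|² = 13
v_rel×d = (3)·(4) − (2)·(10) = -8
since m = R²·13 − (-8)²:  R² = (64 + 768) / 13 = 64
R = √64 = 8  ⇒  r_B = 8 − 7 = 1

rB=1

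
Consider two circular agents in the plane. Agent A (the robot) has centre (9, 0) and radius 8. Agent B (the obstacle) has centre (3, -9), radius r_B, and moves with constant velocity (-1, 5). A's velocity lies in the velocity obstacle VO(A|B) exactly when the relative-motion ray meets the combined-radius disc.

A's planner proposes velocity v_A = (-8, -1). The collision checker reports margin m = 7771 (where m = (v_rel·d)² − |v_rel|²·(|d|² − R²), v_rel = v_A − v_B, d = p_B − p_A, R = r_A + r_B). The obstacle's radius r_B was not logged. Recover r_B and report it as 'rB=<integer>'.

m = 7771
d = (-6, -9);  v_rel = (-7, -6),  |v_rel|² = 85
v_rel×d = (-7)·(-9) − (-6)·(-6) = 27
since m = R²·85 − 27²:  R² = (729 + 7771) / 85 = 100
R = √100 = 10  ⇒  r_B = 10 − 8 = 2

rB=2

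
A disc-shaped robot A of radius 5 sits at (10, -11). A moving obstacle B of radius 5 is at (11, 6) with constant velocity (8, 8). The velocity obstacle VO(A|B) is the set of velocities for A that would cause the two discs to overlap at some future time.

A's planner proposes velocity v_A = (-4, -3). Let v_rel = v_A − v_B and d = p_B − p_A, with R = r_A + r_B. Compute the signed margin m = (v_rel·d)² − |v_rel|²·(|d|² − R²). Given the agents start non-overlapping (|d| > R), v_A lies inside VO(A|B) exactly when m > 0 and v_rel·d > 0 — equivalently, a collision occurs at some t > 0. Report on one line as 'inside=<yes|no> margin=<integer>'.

d = (1, 17),  |d|² = 290;  R = 5+5 = 10,  c = 290−10² = 190
v_rel = (-12, -11),  |v_rel|² = 265;  v_rel·d = (-12)·(1) + (-11)·(17) = -199
265·t² + 398·t + 190 = 0  ⇒  m = (-199)² − 265·190 = -10749
m = -10749 < 0,  v_rel·d = -199 < 0  ⇒  outside

inside=no margin=-10749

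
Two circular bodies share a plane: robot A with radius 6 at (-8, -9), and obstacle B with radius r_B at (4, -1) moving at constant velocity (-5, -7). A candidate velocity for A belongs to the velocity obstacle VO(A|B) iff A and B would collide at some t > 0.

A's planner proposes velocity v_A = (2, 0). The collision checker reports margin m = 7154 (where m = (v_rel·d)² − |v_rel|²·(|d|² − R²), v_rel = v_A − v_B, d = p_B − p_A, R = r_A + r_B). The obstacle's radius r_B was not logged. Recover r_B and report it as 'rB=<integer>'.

m = 7154
d = (12, 8);  v_rel = (7, 7),  |v_rel|² = 98
v_rel×d = (7)·(8) − (7)·(12) = -28
since m = R²·98 − (-28)²:  R² = (784 + 7154) / 98 = 81
R = √81 = 9  ⇒  r_B = 9 − 6 = 3

rB=3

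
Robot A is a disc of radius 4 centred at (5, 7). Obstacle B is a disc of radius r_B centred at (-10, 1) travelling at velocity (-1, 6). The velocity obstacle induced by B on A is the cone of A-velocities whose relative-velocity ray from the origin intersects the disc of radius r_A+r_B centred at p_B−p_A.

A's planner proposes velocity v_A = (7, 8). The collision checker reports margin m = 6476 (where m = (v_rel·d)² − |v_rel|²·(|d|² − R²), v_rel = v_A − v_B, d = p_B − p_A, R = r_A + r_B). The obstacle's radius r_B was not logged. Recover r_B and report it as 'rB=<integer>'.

m = 6476
d = (-15, -6);  v_rel = (8, 2),  |v_rel|² = 68
v_rel×d = (8)·(-6) − (2)·(-15) = -18
since m = R²·68 − (-18)²:  R² = (324 + 6476) / 68 = 100
R = √100 = 10  ⇒  r_B = 10 − 4 = 6

rB=6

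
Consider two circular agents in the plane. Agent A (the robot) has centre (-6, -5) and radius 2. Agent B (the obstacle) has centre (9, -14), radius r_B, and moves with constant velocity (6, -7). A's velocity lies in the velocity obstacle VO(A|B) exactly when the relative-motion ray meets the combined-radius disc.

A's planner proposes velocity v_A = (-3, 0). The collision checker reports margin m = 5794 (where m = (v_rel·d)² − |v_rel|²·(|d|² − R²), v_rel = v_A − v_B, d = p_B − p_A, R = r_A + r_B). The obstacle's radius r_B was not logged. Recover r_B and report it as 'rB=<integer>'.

m = 5794
d = (15, -9);  v_rel = (-9, 7),  |v_rel|² = 130
v_rel×d = (-9)·(-9) − (7)·(15) = -24
since m = R²·130 − (-24)²:  R² = (576 + 5794) / 130 = 49
R = √49 = 7  ⇒  r_B = 7 − 2 = 5

rB=5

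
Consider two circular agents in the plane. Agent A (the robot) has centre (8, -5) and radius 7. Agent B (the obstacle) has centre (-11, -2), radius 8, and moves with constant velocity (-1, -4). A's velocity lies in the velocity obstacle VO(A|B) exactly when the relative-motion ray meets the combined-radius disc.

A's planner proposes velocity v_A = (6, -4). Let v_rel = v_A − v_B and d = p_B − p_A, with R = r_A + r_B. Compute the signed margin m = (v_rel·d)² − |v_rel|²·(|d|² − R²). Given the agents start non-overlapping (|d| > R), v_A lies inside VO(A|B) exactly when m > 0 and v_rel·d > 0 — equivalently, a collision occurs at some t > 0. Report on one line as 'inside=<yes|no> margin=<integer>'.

d = (-19, 3),  |d|² = 370;  R = 7+8 = 15,  c = 370−15² = 145
v_rel = (7, 0),  |v_rel|² = 49;  v_rel·d = (7)·(-19) + (0)·(3) = -133
49·t² + 266·t + 145 = 0  ⇒  m = (-133)² − 49·145 = 10584
m = 10584 > 0,  v_rel·d = -133 < 0  ⇒  outside

inside=no margin=10584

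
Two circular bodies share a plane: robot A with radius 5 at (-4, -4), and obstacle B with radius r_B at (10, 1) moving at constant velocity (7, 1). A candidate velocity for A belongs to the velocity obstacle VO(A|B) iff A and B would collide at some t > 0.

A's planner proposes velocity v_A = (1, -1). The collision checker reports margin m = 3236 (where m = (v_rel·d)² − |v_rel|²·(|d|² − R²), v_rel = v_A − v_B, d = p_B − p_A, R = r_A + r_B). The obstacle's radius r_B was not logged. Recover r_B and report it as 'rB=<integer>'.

m = 3236
d = (14, 5);  v_rel = (-6, -2),  |v_rel|² = 40
v_rel×d = (-6)·(5) − (-2)·(14) = -2
since m = R²·40 − (-2)²:  R² = (4 + 3236) / 40 = 81
R = √81 = 9  ⇒  r_B = 9 − 5 = 4

rB=4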